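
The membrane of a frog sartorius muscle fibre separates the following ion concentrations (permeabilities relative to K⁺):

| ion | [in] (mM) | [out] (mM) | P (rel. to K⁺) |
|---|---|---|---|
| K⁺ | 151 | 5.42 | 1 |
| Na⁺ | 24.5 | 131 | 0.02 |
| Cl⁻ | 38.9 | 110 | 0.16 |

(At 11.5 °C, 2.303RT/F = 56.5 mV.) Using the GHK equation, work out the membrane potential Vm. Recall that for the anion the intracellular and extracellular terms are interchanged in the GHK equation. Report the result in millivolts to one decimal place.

Vm = 56.5 · log₁₀[(Σ P·[cation]ₒ + Σ P·[anion]ᵢ) / (Σ P·[cation]ᵢ + Σ P·[anion]ₒ)]
Numerator = 1×5.42 + 0.02×131 + 0.16×38.9 = 14.26
Denominator = 1×151 + 0.02×24.5 + 0.16×110 = 169.1
Vm = 56.5 · log₁₀(0.084357) = 56.5 × (-1.0739) = -60.67 mV

-60.7 mV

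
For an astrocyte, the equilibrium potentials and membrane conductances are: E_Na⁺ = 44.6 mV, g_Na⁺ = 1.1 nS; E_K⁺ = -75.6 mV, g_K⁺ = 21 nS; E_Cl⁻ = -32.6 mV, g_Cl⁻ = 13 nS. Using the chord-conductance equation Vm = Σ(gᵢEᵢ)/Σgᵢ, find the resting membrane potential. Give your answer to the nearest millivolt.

Σ gᵢEᵢ = 1.1·(44.6) + 21·(-75.6) + 13·(-32.6) = -1962.34
Σ gᵢ = 1.1 + 21 + 13 = 35.1
Vm = -1962.34 / 35.1 = -55.91 mV

-56 mV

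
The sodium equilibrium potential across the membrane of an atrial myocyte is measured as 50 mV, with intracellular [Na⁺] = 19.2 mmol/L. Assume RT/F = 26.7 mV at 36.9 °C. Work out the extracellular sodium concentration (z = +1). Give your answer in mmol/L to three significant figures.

Nernst: E = (26.7/1) · ln([out]/[in]), so ln([out]/[in]) = 50.0 × 1 / 26.7 = 1.8727.
[out]/[in] = e^(1.8727) = 6.506.
[out] = 6.506 × 19.2 = 124.9 mmol/L.

125 mmol/L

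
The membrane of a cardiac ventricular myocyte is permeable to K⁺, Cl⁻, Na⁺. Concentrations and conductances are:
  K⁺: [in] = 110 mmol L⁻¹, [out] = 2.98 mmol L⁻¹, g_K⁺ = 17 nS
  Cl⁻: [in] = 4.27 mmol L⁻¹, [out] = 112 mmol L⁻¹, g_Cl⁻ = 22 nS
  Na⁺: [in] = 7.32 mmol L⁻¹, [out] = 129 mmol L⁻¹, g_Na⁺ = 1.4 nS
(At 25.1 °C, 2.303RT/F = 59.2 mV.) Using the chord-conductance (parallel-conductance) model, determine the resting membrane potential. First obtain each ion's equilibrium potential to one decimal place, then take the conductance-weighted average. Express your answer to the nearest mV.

-82 mV

E_K⁺ = (59.2/1)·log₁₀(2.98/110) = -92.8 mV
E_Cl⁻ = (59.2/-1)·log₁₀(112/4.27) = -84.0 mV
E_Na⁺ = (59.2/1)·log₁₀(129/7.32) = 73.8 mV
Vm = (Σ gᵢEᵢ)/(Σ gᵢ) = (17·-92.8 + 22·-84.0 + 1.4·73.8) / (17 + 22 + 1.4)
= -3322.28 / 40.4 = -82.23 mV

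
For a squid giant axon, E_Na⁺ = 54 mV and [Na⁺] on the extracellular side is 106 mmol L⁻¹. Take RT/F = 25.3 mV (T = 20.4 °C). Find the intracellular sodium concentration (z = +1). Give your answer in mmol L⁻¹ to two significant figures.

Nernst: E = (25.3/1) · ln([out]/[in]), so ln([out]/[in]) = 54.0 × 1 / 25.3 = 2.1344.
[out]/[in] = e^(2.1344) = 8.452.
[in] = 106 / 8.452 = 12.54 mmol L⁻¹.

13 mmol L⁻¹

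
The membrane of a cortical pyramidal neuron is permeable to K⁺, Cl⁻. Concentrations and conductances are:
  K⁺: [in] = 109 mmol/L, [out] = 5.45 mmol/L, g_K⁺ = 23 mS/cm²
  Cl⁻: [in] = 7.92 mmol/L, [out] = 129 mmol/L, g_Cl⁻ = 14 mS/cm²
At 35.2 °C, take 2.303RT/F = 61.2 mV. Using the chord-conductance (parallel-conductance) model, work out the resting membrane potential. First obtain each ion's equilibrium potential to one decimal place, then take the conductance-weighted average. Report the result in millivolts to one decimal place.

E_K⁺ = (61.2/1)·log₁₀(5.45/109) = -79.6 mV
E_Cl⁻ = (61.2/-1)·log₁₀(129/7.92) = -74.2 mV
Vm = (Σ gᵢEᵢ)/(Σ gᵢ) = (23·-79.6 + 14·-74.2) / (23 + 14)
= -2869.60 / 37 = -77.56 mV

-77.6 mV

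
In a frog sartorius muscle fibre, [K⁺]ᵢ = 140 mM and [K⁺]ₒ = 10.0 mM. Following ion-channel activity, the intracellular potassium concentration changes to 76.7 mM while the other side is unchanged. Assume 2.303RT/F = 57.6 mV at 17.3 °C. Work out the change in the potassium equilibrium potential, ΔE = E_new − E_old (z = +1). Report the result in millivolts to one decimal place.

15.1 mV

E_old = (57.6/1)·log₁₀(10.0/140) = -66.02 mV
E_new = (57.6/1)·log₁₀(10.0/76.7) = -50.96 mV
ΔE = -50.96 − (-66.02) = 15.05 mV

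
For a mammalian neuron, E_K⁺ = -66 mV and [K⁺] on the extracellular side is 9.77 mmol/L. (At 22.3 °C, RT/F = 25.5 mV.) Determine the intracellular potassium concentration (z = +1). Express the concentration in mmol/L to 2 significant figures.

130 mmol/L

Nernst: E = (25.5/1) · ln([out]/[in]), so ln([out]/[in]) = -66.0 × 1 / 25.5 = -2.5882.
[out]/[in] = e^(-2.5882) = 0.07515.
[in] = 9.77 / 0.07515 = 130 mmol/L.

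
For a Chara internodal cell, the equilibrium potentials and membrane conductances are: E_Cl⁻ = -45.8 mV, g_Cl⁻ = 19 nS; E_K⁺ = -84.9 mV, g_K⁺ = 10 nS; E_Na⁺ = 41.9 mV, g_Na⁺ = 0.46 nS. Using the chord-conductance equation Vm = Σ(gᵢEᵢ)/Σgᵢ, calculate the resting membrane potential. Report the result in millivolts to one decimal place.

-57.7 mV

Σ gᵢEᵢ = 19·(-45.8) + 10·(-84.9) + 0.46·(41.9) = -1699.93
Σ gᵢ = 19 + 10 + 0.46 = 29.46
Vm = -1699.93 / 29.46 = -57.70 mV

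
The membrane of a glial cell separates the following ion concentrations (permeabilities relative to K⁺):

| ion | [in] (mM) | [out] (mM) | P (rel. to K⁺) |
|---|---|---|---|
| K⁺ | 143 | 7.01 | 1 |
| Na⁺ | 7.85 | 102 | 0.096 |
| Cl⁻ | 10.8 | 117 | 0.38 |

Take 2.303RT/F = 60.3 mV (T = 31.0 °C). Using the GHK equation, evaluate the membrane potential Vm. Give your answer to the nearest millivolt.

Vm = 60.3 · log₁₀[(Σ P·[cation]ₒ + Σ P·[anion]ᵢ) / (Σ P·[cation]ᵢ + Σ P·[anion]ₒ)]
Numerator = 1×7.01 + 0.096×102 + 0.38×10.8 = 20.91
Denominator = 1×143 + 0.096×7.85 + 0.38×117 = 188.2
Vm = 60.3 · log₁₀(0.11108) = 60.3 × (-0.9544) = -57.55 mV

-58 mV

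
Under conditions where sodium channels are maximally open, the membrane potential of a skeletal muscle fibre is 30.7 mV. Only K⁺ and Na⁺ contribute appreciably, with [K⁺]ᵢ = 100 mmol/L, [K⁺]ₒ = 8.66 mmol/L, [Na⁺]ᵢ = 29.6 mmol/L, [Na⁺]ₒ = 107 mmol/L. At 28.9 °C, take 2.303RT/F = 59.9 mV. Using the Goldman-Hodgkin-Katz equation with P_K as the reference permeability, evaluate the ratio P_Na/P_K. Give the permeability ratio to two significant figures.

Let α = P_Na/P_K. GHK: Vm = 59.9·log₁₀[(Kₒ + α·Naₒ)/(Kᵢ + α·Naᵢ)].
10^(Vm/59.9) = 10^(30.7/59.9) = 3.2548
So 3.2548·(Kᵢ + α·Naᵢ) = Kₒ + α·Naₒ → α = (3.2548·100.0 − 8.66) / (107.0 − 3.2548·29.6)
α = (325.5 − 8.66) / (107.0 − 96.34) = 316.8/10.66 = 29.72

30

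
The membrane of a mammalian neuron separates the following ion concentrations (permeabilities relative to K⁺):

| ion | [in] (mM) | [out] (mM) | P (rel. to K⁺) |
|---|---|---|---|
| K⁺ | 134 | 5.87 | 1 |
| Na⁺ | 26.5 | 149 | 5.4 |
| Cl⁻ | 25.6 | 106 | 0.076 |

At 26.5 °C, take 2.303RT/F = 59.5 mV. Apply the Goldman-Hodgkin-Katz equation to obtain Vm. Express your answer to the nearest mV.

Vm = 59.5 · log₁₀[(Σ P·[cation]ₒ + Σ P·[anion]ᵢ) / (Σ P·[cation]ᵢ + Σ P·[anion]ₒ)]
Numerator = 1×5.87 + 5.4×149 + 0.076×25.6 = 812.4
Denominator = 1×134 + 5.4×26.5 + 0.076×106 = 285.2
Vm = 59.5 · log₁₀(2.849) = 59.5 × (0.4547) = 27.05 mV

27 mV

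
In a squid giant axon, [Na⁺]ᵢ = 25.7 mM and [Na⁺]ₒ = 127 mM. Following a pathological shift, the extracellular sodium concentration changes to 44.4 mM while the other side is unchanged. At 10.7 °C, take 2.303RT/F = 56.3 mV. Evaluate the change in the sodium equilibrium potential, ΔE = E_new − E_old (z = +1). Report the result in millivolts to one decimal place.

-25.7 mV

E_old = (56.3/1)·log₁₀(127/25.7) = 39.06 mV
E_new = (56.3/1)·log₁₀(44.4/25.7) = 13.37 mV
ΔE = 13.37 − (39.06) = -25.70 mV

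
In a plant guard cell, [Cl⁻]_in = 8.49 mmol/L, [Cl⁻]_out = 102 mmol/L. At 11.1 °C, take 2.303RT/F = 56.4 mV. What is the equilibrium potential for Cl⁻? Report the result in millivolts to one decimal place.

E = (56.4/z) · log₁₀([Cl⁻]_out/[Cl⁻]_in) with z = -1.
For an anion, dividing by z = -1 reverses the sign.
= (56.4/-1) · log₁₀(102/8.49) = -56.40 · log₁₀(12.01)
= -56.40 · (1.0797) = -60.89 mV

-60.9 mV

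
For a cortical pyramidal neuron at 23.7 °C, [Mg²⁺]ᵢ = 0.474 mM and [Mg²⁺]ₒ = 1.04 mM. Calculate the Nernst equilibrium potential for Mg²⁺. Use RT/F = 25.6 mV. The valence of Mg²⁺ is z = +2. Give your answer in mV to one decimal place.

10.1 mV

E = (25.6/z) · ln([Mg²⁺]_out/[Mg²⁺]_in) with z = +2.
= (25.6/2) · ln(1.04/0.474) = 12.80 · ln(2.194)
= 12.80 · (0.7858) = 10.06 mV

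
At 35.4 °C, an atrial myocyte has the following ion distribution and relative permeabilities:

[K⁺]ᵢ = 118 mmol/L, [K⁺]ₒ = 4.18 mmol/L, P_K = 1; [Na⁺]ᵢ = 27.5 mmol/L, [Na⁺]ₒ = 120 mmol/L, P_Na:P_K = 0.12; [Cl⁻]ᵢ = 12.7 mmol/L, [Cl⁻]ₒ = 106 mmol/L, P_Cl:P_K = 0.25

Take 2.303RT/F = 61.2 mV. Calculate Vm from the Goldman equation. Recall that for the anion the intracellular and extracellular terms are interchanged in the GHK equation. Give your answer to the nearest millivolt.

-51 mV

Vm = 61.2 · log₁₀[(Σ P·[cation]ₒ + Σ P·[anion]ᵢ) / (Σ P·[cation]ᵢ + Σ P·[anion]ₒ)]
Numerator = 1×4.18 + 0.12×120 + 0.25×12.7 = 21.75
Denominator = 1×118 + 0.12×27.5 + 0.25×106 = 147.8
Vm = 61.2 · log₁₀(0.14719) = 61.2 × (-0.8321) = -50.93 mV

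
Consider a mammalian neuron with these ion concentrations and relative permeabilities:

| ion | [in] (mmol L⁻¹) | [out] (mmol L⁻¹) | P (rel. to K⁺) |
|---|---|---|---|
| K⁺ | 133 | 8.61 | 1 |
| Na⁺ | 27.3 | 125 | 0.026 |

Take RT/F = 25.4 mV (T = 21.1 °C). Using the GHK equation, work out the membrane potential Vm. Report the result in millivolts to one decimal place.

Vm = 25.4 · ln[(Σ P·[cation]ₒ + Σ P·[anion]ᵢ) / (Σ P·[cation]ᵢ + Σ P·[anion]ₒ)]
Numerator = 1×8.61 + 0.026×125 = 11.86
Denominator = 1×133 + 0.026×27.3 = 133.7
Vm = 25.4 · ln(0.0887) = 25.4 × (-2.4225) = -61.53 mV

-61.5 mV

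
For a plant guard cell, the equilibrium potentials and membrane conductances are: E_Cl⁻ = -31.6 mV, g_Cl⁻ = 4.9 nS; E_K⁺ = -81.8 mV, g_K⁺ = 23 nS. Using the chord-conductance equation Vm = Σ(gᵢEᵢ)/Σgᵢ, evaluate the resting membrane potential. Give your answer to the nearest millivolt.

-73 mV

Σ gᵢEᵢ = 4.9·(-31.6) + 23·(-81.8) = -2036.24
Σ gᵢ = 4.9 + 23 = 27.9
Vm = -2036.24 / 27.9 = -72.98 mV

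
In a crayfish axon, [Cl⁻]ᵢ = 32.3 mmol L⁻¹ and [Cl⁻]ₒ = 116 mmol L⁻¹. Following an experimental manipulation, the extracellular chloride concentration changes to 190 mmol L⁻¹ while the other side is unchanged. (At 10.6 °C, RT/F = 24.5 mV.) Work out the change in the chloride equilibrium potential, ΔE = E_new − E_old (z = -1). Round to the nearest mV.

-12 mV

E_old = (24.5/-1)·ln(116/32.3) = -31.32 mV
E_new = (24.5/-1)·ln(190/32.3) = -43.41 mV
ΔE = -43.41 − (-31.32) = -12.09 mV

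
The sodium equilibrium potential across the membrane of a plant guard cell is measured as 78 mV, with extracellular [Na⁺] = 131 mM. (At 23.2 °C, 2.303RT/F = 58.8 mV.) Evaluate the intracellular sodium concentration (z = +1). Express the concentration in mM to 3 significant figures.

6.18 mM

Nernst: E = (58.8/1) · log₁₀([out]/[in]), so log₁₀([out]/[in]) = 78.0 × 1 / 58.8 = 1.3265.
[out]/[in] = 10^(1.3265) = 21.21.
[in] = 131 / 21.21 = 6.176 mM.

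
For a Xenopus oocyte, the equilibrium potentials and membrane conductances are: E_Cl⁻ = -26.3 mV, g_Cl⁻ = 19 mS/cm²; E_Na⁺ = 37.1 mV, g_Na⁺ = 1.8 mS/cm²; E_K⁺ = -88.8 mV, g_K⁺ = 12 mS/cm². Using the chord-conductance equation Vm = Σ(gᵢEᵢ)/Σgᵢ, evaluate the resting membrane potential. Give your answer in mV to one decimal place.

Σ gᵢEᵢ = 19·(-26.3) + 1.8·(37.1) + 12·(-88.8) = -1498.52
Σ gᵢ = 19 + 1.8 + 12 = 32.8
Vm = -1498.52 / 32.8 = -45.69 mV

-45.7 mV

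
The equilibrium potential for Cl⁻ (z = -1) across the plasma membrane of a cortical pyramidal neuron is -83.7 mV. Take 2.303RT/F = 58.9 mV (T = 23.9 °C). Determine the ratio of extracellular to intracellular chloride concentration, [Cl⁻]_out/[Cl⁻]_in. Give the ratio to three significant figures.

log₁₀([out]/[in]) = E·z/(58.9) = -83.7 × -1 / 58.9 = 1.4211
[out]/[in] = 10^(1.4211) = 26.37

26.4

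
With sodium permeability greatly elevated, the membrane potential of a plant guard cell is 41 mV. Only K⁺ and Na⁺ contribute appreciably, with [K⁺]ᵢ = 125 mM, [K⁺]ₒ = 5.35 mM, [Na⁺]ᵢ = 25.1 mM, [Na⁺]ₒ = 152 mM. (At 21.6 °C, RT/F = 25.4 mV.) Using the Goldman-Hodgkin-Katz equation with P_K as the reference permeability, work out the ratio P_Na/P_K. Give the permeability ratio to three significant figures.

24.0

Let α = P_Na/P_K. GHK: Vm = 25.4·ln[(Kₒ + α·Naₒ)/(Kᵢ + α·Naᵢ)].
e^(Vm/25.4) = e^(41.0/25.4) = 5.0237
So 5.0237·(Kᵢ + α·Naᵢ) = Kₒ + α·Naₒ → α = (5.0237·125.0 − 5.35) / (152.0 − 5.0237·25.1)
α = (628 − 5.35) / (152.0 − 126.1) = 622.6/25.9 = 24.04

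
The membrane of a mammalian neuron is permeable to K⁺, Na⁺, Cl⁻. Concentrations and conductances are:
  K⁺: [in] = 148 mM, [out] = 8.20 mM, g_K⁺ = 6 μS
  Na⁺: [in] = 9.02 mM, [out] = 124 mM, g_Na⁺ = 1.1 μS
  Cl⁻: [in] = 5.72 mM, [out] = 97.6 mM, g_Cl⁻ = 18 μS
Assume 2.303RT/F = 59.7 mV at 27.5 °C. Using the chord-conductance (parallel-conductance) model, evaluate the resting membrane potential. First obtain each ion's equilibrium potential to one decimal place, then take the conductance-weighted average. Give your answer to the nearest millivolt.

E_K⁺ = (59.7/1)·log₁₀(8.20/148) = -75.0 mV
E_Na⁺ = (59.7/1)·log₁₀(124/9.02) = 68.0 mV
E_Cl⁻ = (59.7/-1)·log₁₀(97.6/5.72) = -73.6 mV
Vm = (Σ gᵢEᵢ)/(Σ gᵢ) = (6·-75.0 + 1.1·68.0 + 18·-73.6) / (6 + 1.1 + 18)
= -1700.00 / 25.1 = -67.73 mV

-68 mV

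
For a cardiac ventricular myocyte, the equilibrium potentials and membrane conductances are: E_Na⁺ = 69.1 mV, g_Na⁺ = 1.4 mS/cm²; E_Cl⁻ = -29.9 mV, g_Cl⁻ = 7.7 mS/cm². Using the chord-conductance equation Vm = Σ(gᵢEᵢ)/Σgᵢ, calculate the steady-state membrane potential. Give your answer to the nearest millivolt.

Σ gᵢEᵢ = 1.4·(69.1) + 7.7·(-29.9) = -133.49
Σ gᵢ = 1.4 + 7.7 = 9.1
Vm = -133.49 / 9.1 = -14.67 mV

-15 mV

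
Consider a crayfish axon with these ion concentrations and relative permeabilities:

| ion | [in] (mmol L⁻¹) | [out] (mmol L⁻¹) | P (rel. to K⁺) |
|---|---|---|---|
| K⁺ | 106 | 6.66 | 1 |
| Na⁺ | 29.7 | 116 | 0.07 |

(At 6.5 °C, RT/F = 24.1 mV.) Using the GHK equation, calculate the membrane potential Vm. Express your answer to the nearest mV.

-48 mV

Vm = 24.1 · ln[(Σ P·[cation]ₒ + Σ P·[anion]ᵢ) / (Σ P·[cation]ᵢ + Σ P·[anion]ₒ)]
Numerator = 1×6.66 + 0.07×116 = 14.78
Denominator = 1×106 + 0.07×29.7 = 108.1
Vm = 24.1 · ln(0.13675) = 24.1 × (-1.9896) = -47.95 mV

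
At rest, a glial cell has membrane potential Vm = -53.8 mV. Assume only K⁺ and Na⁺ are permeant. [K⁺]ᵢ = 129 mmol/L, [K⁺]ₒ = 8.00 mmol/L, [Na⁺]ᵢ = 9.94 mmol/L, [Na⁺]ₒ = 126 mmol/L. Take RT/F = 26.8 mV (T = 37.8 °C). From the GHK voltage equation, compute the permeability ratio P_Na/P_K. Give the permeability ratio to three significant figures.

Let α = P_Na/P_K. GHK: Vm = 26.8·ln[(Kₒ + α·Naₒ)/(Kᵢ + α·Naᵢ)].
e^(Vm/26.8) = e^(-53.8/26.8) = 0.13433
So 0.13433·(Kᵢ + α·Naᵢ) = Kₒ + α·Naₒ → α = (0.13433·129.0 − 8.0) / (126.0 − 0.13433·9.94)
α = (17.33 − 8.0) / (126.0 − 1.335) = 9.328/124.7 = 0.07483

0.0748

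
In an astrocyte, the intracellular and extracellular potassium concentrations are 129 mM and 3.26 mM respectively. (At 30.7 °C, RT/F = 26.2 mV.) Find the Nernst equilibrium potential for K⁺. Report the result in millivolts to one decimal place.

-96.4 mV

E = (26.2/z) · ln([K⁺]_out/[K⁺]_in) with z = +1.
= (26.2/1) · ln(3.26/129) = 26.20 · ln(0.02527)
= 26.20 · (-3.6781) = -96.37 mV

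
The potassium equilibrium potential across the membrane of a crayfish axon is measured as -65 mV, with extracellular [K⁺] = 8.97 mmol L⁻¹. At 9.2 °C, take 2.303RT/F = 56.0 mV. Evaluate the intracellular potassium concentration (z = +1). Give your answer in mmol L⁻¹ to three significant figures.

Nernst: E = (56.0/1) · log₁₀([out]/[in]), so log₁₀([out]/[in]) = -65.0 × 1 / 56.0 = -1.1607.
[out]/[in] = 10^(-1.1607) = 0.06907.
[in] = 8.97 / 0.06907 = 129.9 mmol L⁻¹.

130 mmol L⁻¹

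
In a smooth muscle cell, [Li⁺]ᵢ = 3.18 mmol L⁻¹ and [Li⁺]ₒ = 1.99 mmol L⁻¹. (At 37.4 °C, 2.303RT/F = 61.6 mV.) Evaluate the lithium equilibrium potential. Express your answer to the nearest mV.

E = (61.6/z) · log₁₀([Li⁺]_out/[Li⁺]_in) with z = +1.
= (61.6/1) · log₁₀(1.99/3.18) = 61.60 · log₁₀(0.6258)
= 61.60 · (-0.2036) = -12.54 mV

-13 mV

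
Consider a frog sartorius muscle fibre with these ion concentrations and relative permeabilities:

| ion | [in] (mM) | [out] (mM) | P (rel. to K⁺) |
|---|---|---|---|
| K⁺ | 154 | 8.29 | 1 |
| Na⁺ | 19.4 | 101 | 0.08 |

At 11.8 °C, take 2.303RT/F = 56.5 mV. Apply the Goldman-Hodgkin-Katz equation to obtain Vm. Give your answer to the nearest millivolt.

Vm = 56.5 · log₁₀[(Σ P·[cation]ₒ + Σ P·[anion]ᵢ) / (Σ P·[cation]ᵢ + Σ P·[anion]ₒ)]
Numerator = 1×8.29 + 0.08×101 = 16.37
Denominator = 1×154 + 0.08×19.4 = 155.6
Vm = 56.5 · log₁₀(0.10524) = 56.5 × (-0.9778) = -55.25 mV

-55 mV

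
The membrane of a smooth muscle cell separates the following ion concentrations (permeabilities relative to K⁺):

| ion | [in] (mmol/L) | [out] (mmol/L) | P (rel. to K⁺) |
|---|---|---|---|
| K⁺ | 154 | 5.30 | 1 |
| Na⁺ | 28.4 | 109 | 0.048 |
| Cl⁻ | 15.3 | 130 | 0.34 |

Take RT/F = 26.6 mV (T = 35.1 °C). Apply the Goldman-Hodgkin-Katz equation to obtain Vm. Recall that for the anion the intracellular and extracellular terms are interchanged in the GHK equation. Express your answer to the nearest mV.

-68 mV

Vm = 26.6 · ln[(Σ P·[cation]ₒ + Σ P·[anion]ᵢ) / (Σ P·[cation]ᵢ + Σ P·[anion]ₒ)]
Numerator = 1×5.30 + 0.048×109 + 0.34×15.3 = 15.73
Denominator = 1×154 + 0.048×28.4 + 0.34×130 = 199.6
Vm = 26.6 · ln(0.078842) = 26.6 × (-2.5403) = -67.57 mV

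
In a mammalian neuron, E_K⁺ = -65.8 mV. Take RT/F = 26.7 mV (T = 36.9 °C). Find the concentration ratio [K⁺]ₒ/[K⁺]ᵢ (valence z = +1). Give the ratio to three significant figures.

ln([out]/[in]) = E·z/(26.7) = -65.8 × 1 / 26.7 = -2.4644
[out]/[in] = e^(-2.4644) = 0.08506

0.0851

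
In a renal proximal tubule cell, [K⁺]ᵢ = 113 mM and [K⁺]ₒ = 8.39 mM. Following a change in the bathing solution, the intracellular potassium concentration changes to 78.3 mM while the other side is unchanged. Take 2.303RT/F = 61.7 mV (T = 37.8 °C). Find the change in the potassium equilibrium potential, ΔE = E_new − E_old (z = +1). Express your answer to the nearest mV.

E_old = (61.7/1)·log₁₀(8.39/113) = -69.68 mV
E_new = (61.7/1)·log₁₀(8.39/78.3) = -59.85 mV
ΔE = -59.85 − (-69.68) = 9.83 mV

10 mV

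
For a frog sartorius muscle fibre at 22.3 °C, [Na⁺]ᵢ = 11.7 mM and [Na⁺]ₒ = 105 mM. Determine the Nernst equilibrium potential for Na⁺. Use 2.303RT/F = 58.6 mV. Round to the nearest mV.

E = (58.6/z) · log₁₀([Na⁺]_out/[Na⁺]_in) with z = +1.
= (58.6/1) · log₁₀(105/11.7) = 58.60 · log₁₀(8.974)
= 58.60 · (0.9530) = 55.85 mV

56 mV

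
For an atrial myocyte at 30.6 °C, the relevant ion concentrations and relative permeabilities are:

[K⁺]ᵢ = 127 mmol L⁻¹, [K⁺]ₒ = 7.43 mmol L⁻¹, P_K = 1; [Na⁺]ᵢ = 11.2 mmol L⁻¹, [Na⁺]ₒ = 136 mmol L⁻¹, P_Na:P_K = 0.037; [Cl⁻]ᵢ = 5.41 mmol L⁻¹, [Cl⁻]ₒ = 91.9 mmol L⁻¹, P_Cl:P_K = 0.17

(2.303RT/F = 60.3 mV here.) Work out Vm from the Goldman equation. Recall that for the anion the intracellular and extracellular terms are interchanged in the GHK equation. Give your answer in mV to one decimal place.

-62.0 mV

Vm = 60.3 · log₁₀[(Σ P·[cation]ₒ + Σ P·[anion]ᵢ) / (Σ P·[cation]ᵢ + Σ P·[anion]ₒ)]
Numerator = 1×7.43 + 0.037×136 + 0.17×5.41 = 13.38
Denominator = 1×127 + 0.037×11.2 + 0.17×91.9 = 143
Vm = 60.3 · log₁₀(0.093554) = 60.3 × (-1.0289) = -62.04 mV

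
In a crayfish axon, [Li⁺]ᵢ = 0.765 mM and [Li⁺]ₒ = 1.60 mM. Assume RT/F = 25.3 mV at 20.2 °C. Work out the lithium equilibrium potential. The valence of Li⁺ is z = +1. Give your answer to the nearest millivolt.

E = (25.3/z) · ln([Li⁺]_out/[Li⁺]_in) with z = +1.
= (25.3/1) · ln(1.60/0.765) = 25.30 · ln(2.092)
= 25.30 · (0.7379) = 18.67 mV

19 mV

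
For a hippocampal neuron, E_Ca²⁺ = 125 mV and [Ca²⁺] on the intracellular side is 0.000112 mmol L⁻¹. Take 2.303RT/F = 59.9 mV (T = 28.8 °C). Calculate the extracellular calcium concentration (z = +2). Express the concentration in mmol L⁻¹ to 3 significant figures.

Nernst: E = (59.9/2) · log₁₀([out]/[in]), so log₁₀([out]/[in]) = 125.0 × 2 / 59.9 = 4.1736.
[out]/[in] = 10^(4.1736) = 1.491e+04.
[out] = 1.491e+04 × 0.000112 = 1.67 mmol L⁻¹.

1.67 mmol L⁻¹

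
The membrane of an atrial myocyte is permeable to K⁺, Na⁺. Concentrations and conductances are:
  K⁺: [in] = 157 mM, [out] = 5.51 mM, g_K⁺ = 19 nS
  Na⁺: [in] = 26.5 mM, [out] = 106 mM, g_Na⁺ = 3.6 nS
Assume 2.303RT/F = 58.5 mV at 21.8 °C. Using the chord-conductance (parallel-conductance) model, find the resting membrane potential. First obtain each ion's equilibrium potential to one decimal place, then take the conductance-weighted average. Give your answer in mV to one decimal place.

-65.9 mV

E_K⁺ = (58.5/1)·log₁₀(5.51/157) = -85.1 mV
E_Na⁺ = (58.5/1)·log₁₀(106/26.5) = 35.2 mV
Vm = (Σ gᵢEᵢ)/(Σ gᵢ) = (19·-85.1 + 3.6·35.2) / (19 + 3.6)
= -1490.18 / 22.6 = -65.94 mV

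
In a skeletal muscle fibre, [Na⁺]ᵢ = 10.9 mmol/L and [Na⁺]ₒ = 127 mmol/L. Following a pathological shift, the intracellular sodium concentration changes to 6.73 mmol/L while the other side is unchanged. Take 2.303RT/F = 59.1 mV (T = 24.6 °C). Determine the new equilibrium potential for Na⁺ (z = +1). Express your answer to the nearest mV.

After the shift: [Na⁺]_out = 127, [Na⁺]_in = 6.73 mmol/L.
E_new = (59.1/1)·log₁₀(127/6.73) = 59.10 · (1.2758) = 75.40 mV

75 mV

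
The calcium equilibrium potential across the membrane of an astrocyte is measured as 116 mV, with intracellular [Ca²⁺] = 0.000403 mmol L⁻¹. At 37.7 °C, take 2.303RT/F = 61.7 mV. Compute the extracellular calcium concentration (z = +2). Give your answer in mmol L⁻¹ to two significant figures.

Nernst: E = (61.7/2) · log₁₀([out]/[in]), so log₁₀([out]/[in]) = 116.0 × 2 / 61.7 = 3.7601.
[out]/[in] = 10^(3.7601) = 5756.
[out] = 5756 × 0.000403 = 2.32 mmol L⁻¹.

2.3 mmol L⁻¹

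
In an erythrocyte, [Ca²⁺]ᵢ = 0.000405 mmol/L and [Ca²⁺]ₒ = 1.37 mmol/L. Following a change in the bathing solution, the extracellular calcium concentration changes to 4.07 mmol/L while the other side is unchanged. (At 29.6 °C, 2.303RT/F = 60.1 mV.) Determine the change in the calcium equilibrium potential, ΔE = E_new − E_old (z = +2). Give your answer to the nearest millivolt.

E_old = (60.1/2)·log₁₀(1.37/0.000405) = 106.05 mV
E_new = (60.1/2)·log₁₀(4.07/0.000405) = 120.26 mV
ΔE = 120.26 − (106.05) = 14.21 mV

14 mV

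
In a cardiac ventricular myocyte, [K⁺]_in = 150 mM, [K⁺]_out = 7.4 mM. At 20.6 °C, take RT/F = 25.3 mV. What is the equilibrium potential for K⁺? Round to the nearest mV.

E = (25.3/z) · ln([K⁺]_out/[K⁺]_in) with z = +1.
= (25.3/1) · ln(7.4/150) = 25.30 · ln(0.04933)
= 25.30 · (-3.0092) = -76.13 mV

-76 mV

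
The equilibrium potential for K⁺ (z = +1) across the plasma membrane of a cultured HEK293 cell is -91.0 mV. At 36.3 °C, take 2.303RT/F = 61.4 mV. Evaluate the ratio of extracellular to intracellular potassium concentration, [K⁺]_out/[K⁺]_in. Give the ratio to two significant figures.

0.033

log₁₀([out]/[in]) = E·z/(61.4) = -91.0 × 1 / 61.4 = -1.4821
[out]/[in] = 10^(-1.4821) = 0.03295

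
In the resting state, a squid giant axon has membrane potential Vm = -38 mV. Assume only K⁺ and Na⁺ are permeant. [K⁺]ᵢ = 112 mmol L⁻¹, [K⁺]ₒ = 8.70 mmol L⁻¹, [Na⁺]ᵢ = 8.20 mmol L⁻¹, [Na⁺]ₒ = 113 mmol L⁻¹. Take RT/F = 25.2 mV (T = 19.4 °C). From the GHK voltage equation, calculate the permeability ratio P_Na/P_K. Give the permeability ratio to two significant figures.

Let α = P_Na/P_K. GHK: Vm = 25.2·ln[(Kₒ + α·Naₒ)/(Kᵢ + α·Naᵢ)].
e^(Vm/25.2) = e^(-38.0/25.2) = 0.22137
So 0.22137·(Kᵢ + α·Naᵢ) = Kₒ + α·Naₒ → α = (0.22137·112.0 − 8.7) / (113.0 − 0.22137·8.2)
α = (24.79 − 8.7) / (113.0 − 1.815) = 16.09/111.2 = 0.1447

0.14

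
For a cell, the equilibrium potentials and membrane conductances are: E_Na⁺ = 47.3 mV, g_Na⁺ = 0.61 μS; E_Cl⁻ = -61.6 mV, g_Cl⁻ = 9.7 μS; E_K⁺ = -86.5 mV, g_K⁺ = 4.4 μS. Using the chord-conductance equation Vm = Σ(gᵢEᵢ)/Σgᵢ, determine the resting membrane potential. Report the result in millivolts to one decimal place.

-64.5 mV

Σ gᵢEᵢ = 0.61·(47.3) + 9.7·(-61.6) + 4.4·(-86.5) = -949.27
Σ gᵢ = 0.61 + 9.7 + 4.4 = 14.71
Vm = -949.27 / 14.71 = -64.53 mV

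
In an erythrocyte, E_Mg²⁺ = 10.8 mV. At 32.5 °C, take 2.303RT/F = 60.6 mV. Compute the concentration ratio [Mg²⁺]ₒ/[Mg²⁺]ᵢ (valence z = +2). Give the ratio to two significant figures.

log₁₀([out]/[in]) = E·z/(60.6) = 10.8 × 2 / 60.6 = 0.3564
[out]/[in] = 10^(0.3564) = 2.272

2.3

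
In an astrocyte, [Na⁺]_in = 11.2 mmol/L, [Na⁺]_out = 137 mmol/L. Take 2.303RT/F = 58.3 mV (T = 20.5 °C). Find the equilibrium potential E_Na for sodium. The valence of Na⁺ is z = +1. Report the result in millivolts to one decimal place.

E = (58.3/z) · log₁₀([Na⁺]_out/[Na⁺]_in) with z = +1.
= (58.3/1) · log₁₀(137/11.2) = 58.30 · log₁₀(12.23)
= 58.30 · (1.0875) = 63.40 mV

63.4 mV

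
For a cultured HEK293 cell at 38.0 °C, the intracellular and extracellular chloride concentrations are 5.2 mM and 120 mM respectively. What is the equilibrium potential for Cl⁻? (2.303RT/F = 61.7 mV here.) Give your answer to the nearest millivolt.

E = (61.7/z) · log₁₀([Cl⁻]_out/[Cl⁻]_in) with z = -1.
For an anion, dividing by z = -1 reverses the sign.
= (61.7/-1) · log₁₀(120/5.2) = -61.70 · log₁₀(23.08)
= -61.70 · (1.3632) = -84.11 mV

-84 mV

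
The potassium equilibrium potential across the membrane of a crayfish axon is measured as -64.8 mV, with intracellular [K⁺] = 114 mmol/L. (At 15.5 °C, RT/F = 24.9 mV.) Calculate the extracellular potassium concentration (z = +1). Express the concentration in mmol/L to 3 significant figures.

8.45 mmol/L

Nernst: E = (24.9/1) · ln([out]/[in]), so ln([out]/[in]) = -64.8 × 1 / 24.9 = -2.6024.
[out]/[in] = e^(-2.6024) = 0.07409.
[out] = 0.07409 × 114 = 8.447 mmol/L.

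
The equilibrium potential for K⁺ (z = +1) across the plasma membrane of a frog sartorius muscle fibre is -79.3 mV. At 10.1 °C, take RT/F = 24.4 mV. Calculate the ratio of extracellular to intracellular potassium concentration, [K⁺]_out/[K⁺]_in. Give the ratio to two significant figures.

0.039

ln([out]/[in]) = E·z/(24.4) = -79.3 × 1 / 24.4 = -3.2500
[out]/[in] = e^(-3.2500) = 0.03877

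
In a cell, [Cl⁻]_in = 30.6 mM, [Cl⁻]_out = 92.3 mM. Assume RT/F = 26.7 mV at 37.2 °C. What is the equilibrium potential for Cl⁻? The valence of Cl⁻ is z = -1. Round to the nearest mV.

-29 mV

E = (26.7/z) · ln([Cl⁻]_out/[Cl⁻]_in) with z = -1.
For an anion, dividing by z = -1 reverses the sign.
= (26.7/-1) · ln(92.3/30.6) = -26.70 · ln(3.016)
= -26.70 · (1.1040) = -29.48 mV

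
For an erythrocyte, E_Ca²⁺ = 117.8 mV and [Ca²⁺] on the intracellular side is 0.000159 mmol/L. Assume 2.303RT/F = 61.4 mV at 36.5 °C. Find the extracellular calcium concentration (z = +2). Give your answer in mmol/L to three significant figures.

1.09 mmol/L

Nernst: E = (61.4/2) · log₁₀([out]/[in]), so log₁₀([out]/[in]) = 117.8 × 2 / 61.4 = 3.8371.
[out]/[in] = 10^(3.8371) = 6873.
[out] = 6873 × 0.000159 = 1.093 mmol/L.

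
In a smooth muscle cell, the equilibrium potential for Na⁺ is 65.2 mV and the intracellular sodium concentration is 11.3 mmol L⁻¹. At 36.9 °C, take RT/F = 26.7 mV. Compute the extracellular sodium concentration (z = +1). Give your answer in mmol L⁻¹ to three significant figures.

130 mmol L⁻¹

Nernst: E = (26.7/1) · ln([out]/[in]), so ln([out]/[in]) = 65.2 × 1 / 26.7 = 2.4419.
[out]/[in] = e^(2.4419) = 11.5.
[out] = 11.5 × 11.3 = 129.9 mmol L⁻¹.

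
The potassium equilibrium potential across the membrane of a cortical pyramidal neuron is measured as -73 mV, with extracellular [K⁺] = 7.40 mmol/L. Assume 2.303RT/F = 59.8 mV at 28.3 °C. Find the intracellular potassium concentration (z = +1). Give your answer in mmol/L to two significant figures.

Nernst: E = (59.8/1) · log₁₀([out]/[in]), so log₁₀([out]/[in]) = -73.0 × 1 / 59.8 = -1.2207.
[out]/[in] = 10^(-1.2207) = 0.06015.
[in] = 7.40 / 0.06015 = 123 mmol/L.

120 mmol/L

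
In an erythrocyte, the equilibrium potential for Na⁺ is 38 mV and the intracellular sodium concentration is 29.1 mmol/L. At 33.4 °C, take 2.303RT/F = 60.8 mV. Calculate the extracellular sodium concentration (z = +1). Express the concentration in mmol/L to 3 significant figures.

123 mmol/L

Nernst: E = (60.8/1) · log₁₀([out]/[in]), so log₁₀([out]/[in]) = 38.0 × 1 / 60.8 = 0.6250.
[out]/[in] = 10^(0.6250) = 4.217.
[out] = 4.217 × 29.1 = 122.7 mmol/L.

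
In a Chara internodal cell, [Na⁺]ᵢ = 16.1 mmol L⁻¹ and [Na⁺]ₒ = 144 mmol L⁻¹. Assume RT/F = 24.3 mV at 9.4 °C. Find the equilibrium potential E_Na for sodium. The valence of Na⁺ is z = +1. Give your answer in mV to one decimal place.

53.2 mV

E = (24.3/z) · ln([Na⁺]_out/[Na⁺]_in) with z = +1.
= (24.3/1) · ln(144/16.1) = 24.30 · ln(8.944)
= 24.30 · (2.1910) = 53.24 mV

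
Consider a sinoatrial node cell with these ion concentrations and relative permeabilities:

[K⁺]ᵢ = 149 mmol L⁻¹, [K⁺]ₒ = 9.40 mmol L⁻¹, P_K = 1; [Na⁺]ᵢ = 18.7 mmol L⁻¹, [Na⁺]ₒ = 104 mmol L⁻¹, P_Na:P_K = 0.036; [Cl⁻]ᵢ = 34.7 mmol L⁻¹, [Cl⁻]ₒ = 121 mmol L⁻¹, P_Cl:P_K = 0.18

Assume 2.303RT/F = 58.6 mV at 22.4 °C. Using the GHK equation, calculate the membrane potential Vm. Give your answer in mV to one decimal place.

-55.5 mV

Vm = 58.6 · log₁₀[(Σ P·[cation]ₒ + Σ P·[anion]ᵢ) / (Σ P·[cation]ᵢ + Σ P·[anion]ₒ)]
Numerator = 1×9.40 + 0.036×104 + 0.18×34.7 = 19.39
Denominator = 1×149 + 0.036×18.7 + 0.18×121 = 171.5
Vm = 58.6 · log₁₀(0.11309) = 58.6 × (-0.9466) = -55.47 mV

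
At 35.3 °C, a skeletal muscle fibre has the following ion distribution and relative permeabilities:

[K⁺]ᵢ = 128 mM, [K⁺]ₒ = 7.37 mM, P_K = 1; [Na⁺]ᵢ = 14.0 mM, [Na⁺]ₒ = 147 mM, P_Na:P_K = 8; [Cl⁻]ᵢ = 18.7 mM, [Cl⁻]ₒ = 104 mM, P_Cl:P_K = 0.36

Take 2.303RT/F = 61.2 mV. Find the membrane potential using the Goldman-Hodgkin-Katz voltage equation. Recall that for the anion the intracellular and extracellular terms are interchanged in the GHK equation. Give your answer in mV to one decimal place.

Vm = 61.2 · log₁₀[(Σ P·[cation]ₒ + Σ P·[anion]ᵢ) / (Σ P·[cation]ᵢ + Σ P·[anion]ₒ)]
Numerator = 1×7.37 + 8×147 + 0.36×18.7 = 1190
Denominator = 1×128 + 8×14.0 + 0.36×104 = 277.4
Vm = 61.2 · log₁₀(4.2896) = 61.2 × (0.6324) = 38.70 mV

38.7 mV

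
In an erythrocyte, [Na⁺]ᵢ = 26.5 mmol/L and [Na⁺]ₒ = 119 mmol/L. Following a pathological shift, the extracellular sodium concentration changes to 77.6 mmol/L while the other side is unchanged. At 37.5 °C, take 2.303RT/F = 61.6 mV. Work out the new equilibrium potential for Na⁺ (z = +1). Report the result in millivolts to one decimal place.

28.7 mV

After the shift: [Na⁺]_out = 77.6, [Na⁺]_in = 26.5 mmol/L.
E_new = (61.6/1)·log₁₀(77.6/26.5) = 61.60 · (0.4666) = 28.74 mV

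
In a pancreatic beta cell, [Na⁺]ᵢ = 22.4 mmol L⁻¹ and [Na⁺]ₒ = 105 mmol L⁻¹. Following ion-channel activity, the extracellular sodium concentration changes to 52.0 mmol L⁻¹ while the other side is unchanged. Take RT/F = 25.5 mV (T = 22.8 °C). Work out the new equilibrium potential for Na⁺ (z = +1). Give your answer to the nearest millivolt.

21 mV

After the shift: [Na⁺]_out = 52.0, [Na⁺]_in = 22.4 mmol L⁻¹.
E_new = (25.5/1)·ln(52.0/22.4) = 25.50 · (0.8422) = 21.48 mV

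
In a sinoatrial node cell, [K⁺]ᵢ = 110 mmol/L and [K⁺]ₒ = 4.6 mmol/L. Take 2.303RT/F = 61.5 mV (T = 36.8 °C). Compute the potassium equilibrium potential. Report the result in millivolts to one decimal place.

E = (61.5/z) · log₁₀([K⁺]_out/[K⁺]_in) with z = +1.
= (61.5/1) · log₁₀(4.6/110) = 61.50 · log₁₀(0.04182)
= 61.50 · (-1.3786) = -84.79 mV

-84.8 mV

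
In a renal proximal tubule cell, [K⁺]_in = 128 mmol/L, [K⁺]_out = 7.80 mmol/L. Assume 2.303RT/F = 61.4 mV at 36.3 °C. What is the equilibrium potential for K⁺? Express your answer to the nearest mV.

E = (61.4/z) · log₁₀([K⁺]_out/[K⁺]_in) with z = +1.
= (61.4/1) · log₁₀(7.80/128) = 61.40 · log₁₀(0.06094)
= 61.40 · (-1.2151) = -74.61 mV

-75 mV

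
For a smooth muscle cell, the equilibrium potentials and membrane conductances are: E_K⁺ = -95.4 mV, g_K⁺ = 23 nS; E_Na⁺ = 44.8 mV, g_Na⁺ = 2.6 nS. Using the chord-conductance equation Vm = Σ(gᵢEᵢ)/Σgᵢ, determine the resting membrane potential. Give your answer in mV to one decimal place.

Σ gᵢEᵢ = 23·(-95.4) + 2.6·(44.8) = -2077.72
Σ gᵢ = 23 + 2.6 = 25.6
Vm = -2077.72 / 25.6 = -81.16 mV

-81.2 mV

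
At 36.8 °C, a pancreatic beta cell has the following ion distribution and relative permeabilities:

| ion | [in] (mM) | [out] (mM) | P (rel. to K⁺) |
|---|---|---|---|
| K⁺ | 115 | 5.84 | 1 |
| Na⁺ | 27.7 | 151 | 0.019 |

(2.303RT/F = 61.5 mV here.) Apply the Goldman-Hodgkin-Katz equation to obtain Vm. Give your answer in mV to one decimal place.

-69.0 mV

Vm = 61.5 · log₁₀[(Σ P·[cation]ₒ + Σ P·[anion]ᵢ) / (Σ P·[cation]ᵢ + Σ P·[anion]ₒ)]
Numerator = 1×5.84 + 0.019×151 = 8.709
Denominator = 1×115 + 0.019×27.7 = 115.5
Vm = 61.5 · log₁₀(0.075385) = 61.5 × (-1.1227) = -69.05 mV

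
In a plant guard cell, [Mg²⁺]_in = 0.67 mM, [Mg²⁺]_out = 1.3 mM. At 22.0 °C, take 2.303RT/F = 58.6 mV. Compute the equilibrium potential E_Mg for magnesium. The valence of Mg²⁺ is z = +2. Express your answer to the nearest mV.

8 mV

E = (58.6/z) · log₁₀([Mg²⁺]_out/[Mg²⁺]_in) with z = +2.
= (58.6/2) · log₁₀(1.3/0.67) = 29.30 · log₁₀(1.94)
= 29.30 · (0.2879) = 8.43 mV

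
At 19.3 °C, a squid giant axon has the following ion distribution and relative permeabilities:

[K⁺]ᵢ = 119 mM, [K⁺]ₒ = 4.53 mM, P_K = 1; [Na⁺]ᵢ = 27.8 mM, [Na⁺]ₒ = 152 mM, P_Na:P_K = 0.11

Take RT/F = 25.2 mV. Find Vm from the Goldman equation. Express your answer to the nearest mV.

-44 mV

Vm = 25.2 · ln[(Σ P·[cation]ₒ + Σ P·[anion]ᵢ) / (Σ P·[cation]ᵢ + Σ P·[anion]ₒ)]
Numerator = 1×4.53 + 0.11×152 = 21.25
Denominator = 1×119 + 0.11×27.8 = 122.1
Vm = 25.2 · ln(0.1741) = 25.2 × (-1.7481) = -44.05 mV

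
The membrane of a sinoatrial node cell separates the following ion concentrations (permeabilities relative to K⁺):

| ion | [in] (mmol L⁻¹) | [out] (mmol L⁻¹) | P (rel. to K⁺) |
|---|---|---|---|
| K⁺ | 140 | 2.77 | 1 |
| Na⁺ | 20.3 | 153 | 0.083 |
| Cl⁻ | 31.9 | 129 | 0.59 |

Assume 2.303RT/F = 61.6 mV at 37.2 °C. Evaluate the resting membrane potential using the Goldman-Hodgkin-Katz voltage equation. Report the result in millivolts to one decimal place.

Vm = 61.6 · log₁₀[(Σ P·[cation]ₒ + Σ P·[anion]ᵢ) / (Σ P·[cation]ᵢ + Σ P·[anion]ₒ)]
Numerator = 1×2.77 + 0.083×153 + 0.59×31.9 = 34.29
Denominator = 1×140 + 0.083×20.3 + 0.59×129 = 217.8
Vm = 61.6 · log₁₀(0.15744) = 61.6 × (-0.8029) = -49.46 mV

-49.5 mV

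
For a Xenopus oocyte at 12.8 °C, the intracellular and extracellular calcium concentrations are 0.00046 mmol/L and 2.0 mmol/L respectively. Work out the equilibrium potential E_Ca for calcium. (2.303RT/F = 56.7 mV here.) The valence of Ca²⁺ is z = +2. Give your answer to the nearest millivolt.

E = (56.7/z) · log₁₀([Ca²⁺]_out/[Ca²⁺]_in) with z = +2.
= (56.7/2) · log₁₀(2.0/0.00046) = 28.35 · log₁₀(4348)
= 28.35 · (3.6383) = 103.15 mV

103 mV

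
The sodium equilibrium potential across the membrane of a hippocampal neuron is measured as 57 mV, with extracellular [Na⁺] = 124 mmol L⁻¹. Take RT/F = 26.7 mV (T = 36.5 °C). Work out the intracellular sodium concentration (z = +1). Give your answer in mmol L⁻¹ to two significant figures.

Nernst: E = (26.7/1) · ln([out]/[in]), so ln([out]/[in]) = 57.0 × 1 / 26.7 = 2.1348.
[out]/[in] = e^(2.1348) = 8.456.
[in] = 124 / 8.456 = 14.66 mmol L⁻¹.

15 mmol L⁻¹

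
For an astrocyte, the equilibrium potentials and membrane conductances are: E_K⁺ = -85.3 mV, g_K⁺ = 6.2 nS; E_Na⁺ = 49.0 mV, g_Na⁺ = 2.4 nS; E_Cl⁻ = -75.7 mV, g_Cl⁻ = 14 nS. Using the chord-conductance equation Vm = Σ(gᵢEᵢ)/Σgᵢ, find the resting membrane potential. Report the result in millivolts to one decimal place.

-65.1 mV

Σ gᵢEᵢ = 6.2·(-85.3) + 2.4·(49.0) + 14·(-75.7) = -1471.06
Σ gᵢ = 6.2 + 2.4 + 14 = 22.6
Vm = -1471.06 / 22.6 = -65.09 mV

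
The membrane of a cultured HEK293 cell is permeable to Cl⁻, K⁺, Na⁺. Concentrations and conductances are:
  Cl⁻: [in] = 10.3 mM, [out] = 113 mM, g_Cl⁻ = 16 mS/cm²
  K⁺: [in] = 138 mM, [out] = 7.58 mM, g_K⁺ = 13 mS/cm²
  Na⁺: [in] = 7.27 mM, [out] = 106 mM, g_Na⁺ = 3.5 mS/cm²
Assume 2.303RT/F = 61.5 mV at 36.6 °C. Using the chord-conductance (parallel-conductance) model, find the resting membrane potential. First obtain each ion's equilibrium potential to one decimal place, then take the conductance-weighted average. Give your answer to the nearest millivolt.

E_Cl⁻ = (61.5/-1)·log₁₀(113/10.3) = -64.0 mV
E_K⁺ = (61.5/1)·log₁₀(7.58/138) = -77.5 mV
E_Na⁺ = (61.5/1)·log₁₀(106/7.27) = 71.6 mV
Vm = (Σ gᵢEᵢ)/(Σ gᵢ) = (16·-64.0 + 13·-77.5 + 3.5·71.6) / (16 + 13 + 3.5)
= -1780.90 / 32.5 = -54.80 mV

-55 mV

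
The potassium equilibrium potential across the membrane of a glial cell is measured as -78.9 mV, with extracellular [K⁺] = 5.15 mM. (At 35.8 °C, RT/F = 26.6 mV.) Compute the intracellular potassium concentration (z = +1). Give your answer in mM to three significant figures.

100 mM

Nernst: E = (26.6/1) · ln([out]/[in]), so ln([out]/[in]) = -78.9 × 1 / 26.6 = -2.9662.
[out]/[in] = e^(-2.9662) = 0.0515.
[in] = 5.15 / 0.0515 = 100 mM.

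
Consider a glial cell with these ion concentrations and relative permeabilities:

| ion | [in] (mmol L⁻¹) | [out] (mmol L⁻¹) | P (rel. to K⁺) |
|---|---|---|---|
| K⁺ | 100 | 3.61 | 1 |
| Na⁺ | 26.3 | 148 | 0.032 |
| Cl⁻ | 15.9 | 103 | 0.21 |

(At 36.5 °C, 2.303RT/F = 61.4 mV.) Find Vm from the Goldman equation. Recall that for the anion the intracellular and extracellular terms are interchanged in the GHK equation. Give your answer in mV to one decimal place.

-62.7 mV

Vm = 61.4 · log₁₀[(Σ P·[cation]ₒ + Σ P·[anion]ᵢ) / (Σ P·[cation]ᵢ + Σ P·[anion]ₒ)]
Numerator = 1×3.61 + 0.032×148 + 0.21×15.9 = 11.69
Denominator = 1×100 + 0.032×26.3 + 0.21×103 = 122.5
Vm = 61.4 · log₁₀(0.09541) = 61.4 × (-1.0204) = -62.65 mV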